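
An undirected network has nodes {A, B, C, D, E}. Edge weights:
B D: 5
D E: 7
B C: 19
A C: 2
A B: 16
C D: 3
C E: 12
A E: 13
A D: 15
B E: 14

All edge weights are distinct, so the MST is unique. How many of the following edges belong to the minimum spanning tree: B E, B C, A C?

1

Sort edges by weight, then run Kruskal:
A C (2): add. Components now {A,C} {B} {D} {E}
C D (3): add. Components now {A,C,D} {B} {E}
B D (5): add. Components now {A,B,C,D} {E}
D E (7): add. Components now {A,B,C,D,E}
MST edge set: {A C, C D, B D, D E}.
Of the listed edges, {A C} are in the MST → 1.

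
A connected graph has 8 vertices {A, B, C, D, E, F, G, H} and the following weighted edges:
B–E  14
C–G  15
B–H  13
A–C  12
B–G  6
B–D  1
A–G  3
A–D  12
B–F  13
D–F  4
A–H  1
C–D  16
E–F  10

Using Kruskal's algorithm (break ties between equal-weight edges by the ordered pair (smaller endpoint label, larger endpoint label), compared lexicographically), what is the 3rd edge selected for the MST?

Sort edges by weight, then run Kruskal:
A–H (1): add — endpoints in different components.
B–D (1): add — endpoints in different components.
A–G (3): add — endpoints in different components.
D–F (4): add — endpoints in different components.
B–G (6): add — endpoints in different components.
E–F (10): add — endpoints in different components.
A–C (12): add — endpoints in different components.
The 3rd edge added is A–G.

A-G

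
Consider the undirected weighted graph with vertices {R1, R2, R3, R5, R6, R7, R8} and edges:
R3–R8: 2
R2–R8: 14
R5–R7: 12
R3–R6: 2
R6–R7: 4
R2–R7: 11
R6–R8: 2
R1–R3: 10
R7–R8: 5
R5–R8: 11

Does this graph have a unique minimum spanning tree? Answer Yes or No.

No

Kruskal: consider edges lightest-first.
R3–R6 (2): add — endpoints in different components.
R3–R8 (2): add — endpoints in different components.
R6–R8 (2): skip — R8 and R6 already connected.
R6–R7 (4): add — endpoints in different components.
R7–R8 (5): skip — R7 and R8 already connected.
R1–R3 (10): add — endpoints in different components.
R2–R7 (11): add — endpoints in different components.
R5–R8 (11): add — endpoints in different components.
Non-tree edge R6–R8 has weight 2, equal to the heaviest edge on its tree cycle — swapping gives another MST of the same weight. Not unique.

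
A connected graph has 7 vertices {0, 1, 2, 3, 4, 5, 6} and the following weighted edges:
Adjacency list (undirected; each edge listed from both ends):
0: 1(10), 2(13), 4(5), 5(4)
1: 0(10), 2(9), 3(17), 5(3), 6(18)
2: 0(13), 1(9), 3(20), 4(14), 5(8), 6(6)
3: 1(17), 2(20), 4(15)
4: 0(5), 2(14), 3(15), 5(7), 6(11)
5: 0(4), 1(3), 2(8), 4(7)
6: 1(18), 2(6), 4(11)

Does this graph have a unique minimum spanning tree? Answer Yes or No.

Kruskal: consider edges lightest-first.
1–5 (3): add — endpoints in different components.
0–5 (4): add — endpoints in different components.
0–4 (5): add — endpoints in different components.
2–6 (6): add — endpoints in different components.
4–5 (7): skip — 4 and 5 already connected.
2–5 (8): add — endpoints in different components.
1–2 (9): skip — 1 and 2 already connected.
0–1 (10): skip — 0 and 1 already connected.
4–6 (11): skip — 4 and 6 already connected.
0–2 (13): skip — 0 and 2 already connected.
2–4 (14): skip — 2 and 4 already connected.
3–4 (15): add — endpoints in different components.
Every non-tree edge has weight strictly greater than the heaviest edge on the tree path between its endpoints, so the MST is unique.

Yes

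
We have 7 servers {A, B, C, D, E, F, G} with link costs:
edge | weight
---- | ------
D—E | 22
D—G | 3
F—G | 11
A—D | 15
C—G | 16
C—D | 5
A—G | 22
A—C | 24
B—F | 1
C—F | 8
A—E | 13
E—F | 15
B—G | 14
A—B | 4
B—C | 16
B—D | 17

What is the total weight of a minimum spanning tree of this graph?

34

Sort edges by weight, then run Kruskal:
B—F (1): add. Components now {A} {B,F} {C} {D} {E} {G}
D—G (3): add. Components now {A} {B,F} {C} {D,G} {E}
A—B (4): add. Components now {A,B,F} {C} {D,G} {E}
C—D (5): add. Components now {A,B,F} {C,D,G} {E}
C—F (8): add. Components now {A,B,C,D,F,G} {E}
F—G (11): skip — F and G already connected.
A—E (13): add. Components now {A,B,C,D,E,F,G}
MST edges: B—F, D—G, A—B, C—D, C—F, A—E; total weight 1+3+4+5+8+13 = 34.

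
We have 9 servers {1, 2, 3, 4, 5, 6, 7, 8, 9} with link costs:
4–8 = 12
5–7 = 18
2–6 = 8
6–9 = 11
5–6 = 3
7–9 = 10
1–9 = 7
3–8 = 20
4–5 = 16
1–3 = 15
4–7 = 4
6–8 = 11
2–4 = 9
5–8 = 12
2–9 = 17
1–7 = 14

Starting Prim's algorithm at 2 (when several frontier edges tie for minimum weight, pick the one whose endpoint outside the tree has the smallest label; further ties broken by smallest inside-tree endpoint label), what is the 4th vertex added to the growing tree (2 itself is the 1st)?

4

Prim, starting at 2.
Step 1: cheapest edge leaving the tree is 2–6 (8); add 6.
Step 2: cheapest edge leaving the tree is 5–6 (3); add 5.
Step 3: cheapest edge leaving the tree is 2–4 (9); add 4.
Step 4: cheapest edge leaving the tree is 4–7 (4); add 7.
Step 5: cheapest edge leaving the tree is 7–9 (10); add 9.
Step 6: cheapest edge leaving the tree is 1–9 (7); add 1.
Step 7: cheapest edge leaving the tree is 6–8 (11); add 8.
Step 8: cheapest edge leaving the tree is 1–3 (15); add 3.
Vertex order: 2, 6, 5, 4, 7, 9, 1, 8, 3. The 4th vertex is 4.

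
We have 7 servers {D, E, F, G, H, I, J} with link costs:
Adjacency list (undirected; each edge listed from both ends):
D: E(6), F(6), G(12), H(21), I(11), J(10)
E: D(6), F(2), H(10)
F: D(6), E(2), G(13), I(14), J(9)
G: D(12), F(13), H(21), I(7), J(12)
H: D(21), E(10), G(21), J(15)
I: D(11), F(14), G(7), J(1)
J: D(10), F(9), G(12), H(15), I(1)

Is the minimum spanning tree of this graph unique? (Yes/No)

No

Kruskal's algorithm — process edges by increasing weight (ties by edge label):
I-J (1): add. Components now {D} {E} {F} {G} {H} {I,J}
E-F (2): add. Components now {D} {E,F} {G} {H} {I,J}
D-E (6): add. Components now {D,E,F} {G} {H} {I,J}
D-F (6): skip — D and F already connected.
G-I (7): add. Components now {D,E,F} {G,I,J} {H}
F-J (9): add. Components now {D,E,F,G,I,J} {H}
D-J (10): skip — D and J already connected.
E-H (10): add. Components now {D,E,F,G,H,I,J}
Non-tree edge D-F has weight 6, equal to the heaviest edge on its tree cycle — swapping gives another MST of the same weight. Not unique.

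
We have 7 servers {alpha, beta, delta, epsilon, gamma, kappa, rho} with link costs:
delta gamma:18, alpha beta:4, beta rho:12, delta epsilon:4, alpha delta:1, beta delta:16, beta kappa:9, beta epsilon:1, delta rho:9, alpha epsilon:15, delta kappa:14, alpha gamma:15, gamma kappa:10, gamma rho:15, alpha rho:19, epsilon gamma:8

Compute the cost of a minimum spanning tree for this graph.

32

Kruskal: consider edges lightest-first.
alpha delta (1): add. Components now {gamma} {beta} {alpha,delta} {epsilon} {kappa} {rho}
beta epsilon (1): add. Components now {gamma} {beta,epsilon} {alpha,delta} {kappa} {rho}
alpha beta (4): add. Components now {gamma} {alpha,beta,delta,epsilon} {kappa} {rho}
delta epsilon (4): skip — epsilon and delta already connected.
epsilon gamma (8): add. Components now {alpha,beta,delta,epsilon,gamma} {kappa} {rho}
beta kappa (9): add. Components now {alpha,beta,delta,epsilon,gamma,kappa} {rho}
delta rho (9): add. Components now {alpha,beta,delta,epsilon,gamma,kappa,rho}
MST edges: alpha delta, beta epsilon, alpha beta, epsilon gamma, beta kappa, delta rho; total weight 1+1+4+8+9+9 = 32.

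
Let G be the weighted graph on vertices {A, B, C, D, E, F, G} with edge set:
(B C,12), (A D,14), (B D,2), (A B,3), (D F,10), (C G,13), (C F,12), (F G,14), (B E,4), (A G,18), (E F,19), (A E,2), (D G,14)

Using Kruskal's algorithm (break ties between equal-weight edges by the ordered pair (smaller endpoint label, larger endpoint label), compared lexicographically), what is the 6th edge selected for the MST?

Kruskal: consider edges lightest-first.
A E (2): add — endpoints in different components.
B D (2): add — endpoints in different components.
A B (3): add — endpoints in different components.
B E (4): skip — B and E already connected.
D F (10): add — endpoints in different components.
B C (12): add — endpoints in different components.
C F (12): skip — C and F already connected.
C G (13): add — endpoints in different components.
The 6th edge added is C G.

C-G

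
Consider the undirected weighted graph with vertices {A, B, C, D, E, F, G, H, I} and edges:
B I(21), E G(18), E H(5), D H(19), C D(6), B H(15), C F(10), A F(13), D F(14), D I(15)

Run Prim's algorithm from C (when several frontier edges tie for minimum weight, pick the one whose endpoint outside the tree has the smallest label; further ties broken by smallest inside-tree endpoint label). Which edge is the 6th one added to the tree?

E-H

Prim, starting at C.
Step 1: cheapest edge leaving the tree is C D (6); add D.
Step 2: cheapest edge leaving the tree is C F (10); add F.
Step 3: cheapest edge leaving the tree is A F (13); add A.
Step 4: cheapest edge leaving the tree is D I (15); add I.
Step 5: cheapest edge leaving the tree is D H (19); add H.
Step 6: cheapest edge leaving the tree is E H (5); add E.
Step 7: cheapest edge leaving the tree is B H (15); add B.
Step 8: cheapest edge leaving the tree is E G (18); add G.
The 6th edge added is E H.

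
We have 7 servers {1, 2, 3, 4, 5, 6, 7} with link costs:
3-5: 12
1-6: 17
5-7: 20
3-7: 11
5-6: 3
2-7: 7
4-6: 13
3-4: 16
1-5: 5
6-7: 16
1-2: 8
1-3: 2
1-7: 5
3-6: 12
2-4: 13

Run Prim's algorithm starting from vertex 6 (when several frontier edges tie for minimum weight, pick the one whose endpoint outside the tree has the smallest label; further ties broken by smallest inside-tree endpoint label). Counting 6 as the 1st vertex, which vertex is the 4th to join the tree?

3

Grow the tree from 6 using Prim:
Step 1: cheapest edge leaving the tree is 5-6 (3); add 5.
Step 2: cheapest edge leaving the tree is 1-5 (5); add 1.
Step 3: cheapest edge leaving the tree is 1-3 (2); add 3.
Step 4: cheapest edge leaving the tree is 1-7 (5); add 7.
Step 5: cheapest edge leaving the tree is 2-7 (7); add 2.
Step 6: cheapest edge leaving the tree is 2-4 (13); add 4.
Vertex order: 6, 5, 1, 3, 7, 2, 4. The 4th vertex is 3.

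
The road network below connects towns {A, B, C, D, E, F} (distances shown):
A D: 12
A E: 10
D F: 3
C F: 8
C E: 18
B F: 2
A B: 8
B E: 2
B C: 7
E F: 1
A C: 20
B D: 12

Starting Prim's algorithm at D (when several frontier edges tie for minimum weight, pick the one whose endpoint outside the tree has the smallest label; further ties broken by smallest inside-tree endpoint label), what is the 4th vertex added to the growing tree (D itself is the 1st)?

B

Grow the tree from D using Prim:
Step 1: cheapest edge leaving the tree is D F (3); add F.
Step 2: cheapest edge leaving the tree is E F (1); add E.
Step 3: cheapest edge leaving the tree is B E (2); add B.
Step 4: cheapest edge leaving the tree is B C (7); add C.
Step 5: cheapest edge leaving the tree is A B (8); add A.
Vertex order: D, F, E, B, C, A. The 4th vertex is B.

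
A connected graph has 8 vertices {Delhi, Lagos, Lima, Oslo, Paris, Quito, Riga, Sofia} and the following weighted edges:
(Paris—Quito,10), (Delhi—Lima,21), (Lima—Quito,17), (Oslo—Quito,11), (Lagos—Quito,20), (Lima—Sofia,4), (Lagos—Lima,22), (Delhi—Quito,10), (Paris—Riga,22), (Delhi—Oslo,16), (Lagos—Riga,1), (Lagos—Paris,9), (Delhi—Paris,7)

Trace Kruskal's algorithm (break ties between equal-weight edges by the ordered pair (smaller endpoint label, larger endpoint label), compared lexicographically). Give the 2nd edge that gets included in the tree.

Lima-Sofia

Kruskal: consider edges lightest-first.
Lagos—Riga (1): add — endpoints in different components.
Lima—Sofia (4): add — endpoints in different components.
Delhi—Paris (7): add — endpoints in different components.
Lagos—Paris (9): add — endpoints in different components.
Delhi—Quito (10): add — endpoints in different components.
Paris—Quito (10): skip — Paris and Quito already connected.
Oslo—Quito (11): add — endpoints in different components.
Delhi—Oslo (16): skip — Delhi and Oslo already connected.
Lima—Quito (17): add — endpoints in different components.
The 2nd edge added is Lima—Sofia.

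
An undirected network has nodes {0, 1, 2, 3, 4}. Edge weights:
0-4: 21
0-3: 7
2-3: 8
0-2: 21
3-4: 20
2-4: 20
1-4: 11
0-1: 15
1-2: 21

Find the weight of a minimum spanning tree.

Prim, starting at 1.
Step 1: cheapest edge leaving the tree is 1-4 (11); add 4.
Step 2: cheapest edge leaving the tree is 0-1 (15); add 0.
Step 3: cheapest edge leaving the tree is 0-3 (7); add 3.
Step 4: cheapest edge leaving the tree is 2-3 (8); add 2.
MST edges: 1-4, 0-1, 0-3, 2-3; total weight 11+15+7+8 = 41.

41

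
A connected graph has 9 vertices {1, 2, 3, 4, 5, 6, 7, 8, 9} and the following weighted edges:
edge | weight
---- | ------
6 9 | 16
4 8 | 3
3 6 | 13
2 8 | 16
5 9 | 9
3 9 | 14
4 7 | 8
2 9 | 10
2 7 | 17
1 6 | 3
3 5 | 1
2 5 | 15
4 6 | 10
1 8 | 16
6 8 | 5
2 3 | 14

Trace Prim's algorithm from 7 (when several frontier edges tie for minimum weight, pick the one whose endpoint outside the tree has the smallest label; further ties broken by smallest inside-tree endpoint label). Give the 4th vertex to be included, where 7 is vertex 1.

6

Prim's algorithm from 7:
Step 1: cheapest edge leaving the tree is 4 7 (8); add 4.
Step 2: cheapest edge leaving the tree is 4 8 (3); add 8.
Step 3: cheapest edge leaving the tree is 6 8 (5); add 6.
Step 4: cheapest edge leaving the tree is 1 6 (3); add 1.
Step 5: cheapest edge leaving the tree is 3 6 (13); add 3.
Step 6: cheapest edge leaving the tree is 3 5 (1); add 5.
Step 7: cheapest edge leaving the tree is 5 9 (9); add 9.
Step 8: cheapest edge leaving the tree is 2 9 (10); add 2.
Vertex order: 7, 4, 8, 6, 1, 3, 5, 9, 2. The 4th vertex is 6.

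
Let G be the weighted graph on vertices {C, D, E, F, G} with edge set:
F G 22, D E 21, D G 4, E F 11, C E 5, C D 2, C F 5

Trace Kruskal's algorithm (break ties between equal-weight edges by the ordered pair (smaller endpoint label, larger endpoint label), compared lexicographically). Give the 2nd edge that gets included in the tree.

D-G

Sort edges by weight, then run Kruskal:
C D (2): add — endpoints in different components.
D G (4): add — endpoints in different components.
C E (5): add — endpoints in different components.
C F (5): add — endpoints in different components.
The 2nd edge added is D G.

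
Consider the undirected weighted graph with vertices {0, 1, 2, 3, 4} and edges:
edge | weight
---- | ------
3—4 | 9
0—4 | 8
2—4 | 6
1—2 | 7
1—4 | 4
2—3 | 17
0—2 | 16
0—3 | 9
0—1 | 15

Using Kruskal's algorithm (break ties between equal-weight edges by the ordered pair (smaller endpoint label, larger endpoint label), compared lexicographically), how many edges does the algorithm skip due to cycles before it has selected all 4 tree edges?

Kruskal: consider edges lightest-first.
1—4 (4): add — endpoints in different components.
2—4 (6): add — endpoints in different components.
1—2 (7): skip — 1 and 2 already connected.
0—4 (8): add — endpoints in different components.
0—3 (9): add — endpoints in different components.
Edges rejected before the tree was complete: 1.

1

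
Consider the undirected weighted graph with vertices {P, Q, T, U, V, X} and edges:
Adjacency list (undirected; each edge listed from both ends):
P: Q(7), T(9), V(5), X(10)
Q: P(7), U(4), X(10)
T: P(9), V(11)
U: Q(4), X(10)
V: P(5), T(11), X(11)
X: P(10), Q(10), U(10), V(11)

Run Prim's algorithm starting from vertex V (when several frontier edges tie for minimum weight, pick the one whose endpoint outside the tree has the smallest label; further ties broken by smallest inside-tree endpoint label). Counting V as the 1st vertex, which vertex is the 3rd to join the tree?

Grow the tree from V using Prim:
Step 1: frontier [P-V 5, T-V 11, V-X 11] → take P-V (5); add P.
Step 2: frontier [P-Q 7, P-T 9, P-X 10, T-V 11, V-X 11] → take P-Q (7); add Q.
Step 3: frontier [P-T 9, P-X 10, Q-U 4, Q-X 10, T-V 11, V-X 11] → take Q-U (4); add U.
Step 4: frontier [P-T 9, P-X 10, Q-X 10, U-X 10, T-V 11, V-X 11] → take P-T (9); add T.
Step 5: frontier [P-X 10, Q-X 10, U-X 10, V-X 11] → take P-X (10); add X.
Vertex order: V, P, Q, U, T, X. The 3rd vertex is Q.

Q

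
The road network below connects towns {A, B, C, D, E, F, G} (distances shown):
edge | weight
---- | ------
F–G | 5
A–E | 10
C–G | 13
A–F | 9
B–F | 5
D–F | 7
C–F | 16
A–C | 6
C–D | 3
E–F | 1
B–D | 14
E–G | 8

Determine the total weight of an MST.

27

Grow the tree from C using Prim:
Step 1: frontier [C–D 3, A–C 6, C–G 13, C–F 16] → take C–D (3); add D.
Step 2: frontier [A–C 6, C–G 13, C–F 16, D–F 7, B–D 14] → take A–C (6); add A.
Step 3: frontier [A–F 9, A–E 10, C–G 13, C–F 16, D–F 7, B–D 14] → take D–F (7); add F.
Step 4: frontier [A–E 10, C–G 13, B–D 14, E–F 1, B–F 5, F–G 5] → take E–F (1); add E.
Step 5: frontier [C–G 13, B–D 14, E–G 8, B–F 5, F–G 5] → take B–F (5); add B.
Step 6: frontier [C–G 13, E–G 8, F–G 5] → take F–G (5); add G.
MST edges: C–D, A–C, D–F, E–F, B–F, F–G; total weight 3+6+7+1+5+5 = 27.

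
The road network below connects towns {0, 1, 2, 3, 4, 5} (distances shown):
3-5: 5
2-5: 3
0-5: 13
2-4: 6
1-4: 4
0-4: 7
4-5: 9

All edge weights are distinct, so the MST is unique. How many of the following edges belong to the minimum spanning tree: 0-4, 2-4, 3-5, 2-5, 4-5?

4

Kruskal's algorithm — process edges by increasing weight (ties by edge label):
2-5 (3): add — endpoints in different components.
1-4 (4): add — endpoints in different components.
3-5 (5): add — endpoints in different components.
2-4 (6): add — endpoints in different components.
0-4 (7): add — endpoints in different components.
MST edge set: {2-5, 1-4, 3-5, 2-4, 0-4}.
Of the listed edges, {0-4, 2-4, 3-5, 2-5} are in the MST → 4.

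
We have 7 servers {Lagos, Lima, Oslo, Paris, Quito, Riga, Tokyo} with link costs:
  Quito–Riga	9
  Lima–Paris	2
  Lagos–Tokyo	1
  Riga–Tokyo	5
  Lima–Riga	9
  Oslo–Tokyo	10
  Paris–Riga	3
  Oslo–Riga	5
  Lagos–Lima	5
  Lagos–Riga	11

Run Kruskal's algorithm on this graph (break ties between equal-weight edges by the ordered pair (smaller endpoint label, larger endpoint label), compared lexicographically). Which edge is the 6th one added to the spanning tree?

Sort edges by weight, then run Kruskal:
Lagos–Tokyo (1): add — endpoints in different components.
Lima–Paris (2): add — endpoints in different components.
Paris–Riga (3): add — endpoints in different components.
Lagos–Lima (5): add — endpoints in different components.
Oslo–Riga (5): add — endpoints in different components.
Riga–Tokyo (5): skip — Tokyo and Riga already connected.
Lima–Riga (9): skip — Lima and Riga already connected.
Quito–Riga (9): add — endpoints in different components.
The 6th edge added is Quito–Riga.

Quito-Riga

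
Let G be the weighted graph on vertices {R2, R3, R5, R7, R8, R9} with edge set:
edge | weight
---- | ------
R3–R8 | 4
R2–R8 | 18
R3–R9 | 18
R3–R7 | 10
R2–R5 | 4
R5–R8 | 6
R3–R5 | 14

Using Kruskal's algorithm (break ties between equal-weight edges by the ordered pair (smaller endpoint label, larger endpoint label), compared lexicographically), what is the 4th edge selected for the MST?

R3-R7

Kruskal's algorithm — process edges by increasing weight (ties by edge label):
R2–R5 (4): add — endpoints in different components.
R3–R8 (4): add — endpoints in different components.
R5–R8 (6): add — endpoints in different components.
R3–R7 (10): add — endpoints in different components.
R3–R5 (14): skip — R5 and R3 already connected.
R2–R8 (18): skip — R2 and R8 already connected.
R3–R9 (18): add — endpoints in different components.
The 4th edge added is R3–R7.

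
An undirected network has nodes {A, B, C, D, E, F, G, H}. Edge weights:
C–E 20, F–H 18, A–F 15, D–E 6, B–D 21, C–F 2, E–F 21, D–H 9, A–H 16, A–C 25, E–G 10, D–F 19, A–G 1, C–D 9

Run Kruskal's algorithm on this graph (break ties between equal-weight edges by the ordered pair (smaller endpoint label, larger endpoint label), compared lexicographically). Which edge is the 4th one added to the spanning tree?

Kruskal's algorithm — process edges by increasing weight (ties by edge label):
A–G (1): add — endpoints in different components.
C–F (2): add — endpoints in different components.
D–E (6): add — endpoints in different components.
C–D (9): add — endpoints in different components.
D–H (9): add — endpoints in different components.
E–G (10): add — endpoints in different components.
A–F (15): skip — A and F already connected.
A–H (16): skip — A and H already connected.
F–H (18): skip — F and H already connected.
D–F (19): skip — D and F already connected.
C–E (20): skip — C and E already connected.
B–D (21): add — endpoints in different components.
The 4th edge added is C–D.

C-D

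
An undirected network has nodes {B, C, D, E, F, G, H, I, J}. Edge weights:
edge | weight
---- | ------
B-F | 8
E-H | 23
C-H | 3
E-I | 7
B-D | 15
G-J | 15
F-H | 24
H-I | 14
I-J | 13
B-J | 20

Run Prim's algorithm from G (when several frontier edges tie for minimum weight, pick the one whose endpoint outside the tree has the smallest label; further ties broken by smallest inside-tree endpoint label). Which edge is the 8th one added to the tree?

B-D

Prim, starting at G.
Step 1: frontier [G-J 15] → take G-J (15); add J.
Step 2: frontier [I-J 13, B-J 20] → take I-J (13); add I.
Step 3: frontier [E-I 7, H-I 14, B-J 20] → take E-I (7); add E.
Step 4: frontier [E-H 23, H-I 14, B-J 20] → take H-I (14); add H.
Step 5: frontier [C-H 3, F-H 24, B-J 20] → take C-H (3); add C.
Step 6: frontier [F-H 24, B-J 20] → take B-J (20); add B.
Step 7: frontier [B-F 8, B-D 15, F-H 24] → take B-F (8); add F.
Step 8: frontier [B-D 15] → take B-D (15); add D.
The 8th edge added is B-D.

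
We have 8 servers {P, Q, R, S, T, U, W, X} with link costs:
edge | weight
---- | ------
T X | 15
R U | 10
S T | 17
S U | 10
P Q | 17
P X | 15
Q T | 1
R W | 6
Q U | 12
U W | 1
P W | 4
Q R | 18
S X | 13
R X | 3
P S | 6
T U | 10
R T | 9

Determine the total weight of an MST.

30

Sort edges by weight, then run Kruskal:
Q T (1): add — endpoints in different components.
U W (1): add — endpoints in different components.
R X (3): add — endpoints in different components.
P W (4): add — endpoints in different components.
P S (6): add — endpoints in different components.
R W (6): add — endpoints in different components.
R T (9): add — endpoints in different components.
MST edges: Q T, U W, R X, P W, P S, R W, R T; total weight 1+1+3+4+6+6+9 = 30.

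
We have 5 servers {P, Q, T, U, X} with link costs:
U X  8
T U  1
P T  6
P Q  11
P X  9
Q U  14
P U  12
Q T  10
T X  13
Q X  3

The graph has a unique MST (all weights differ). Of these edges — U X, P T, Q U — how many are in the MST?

2

Kruskal: consider edges lightest-first.
T U (1): add. Components now {Q} {X} {P} {T,U}
Q X (3): add. Components now {Q,X} {P} {T,U}
P T (6): add. Components now {Q,X} {P,T,U}
U X (8): add. Components now {P,Q,T,U,X}
MST edge set: {T U, Q X, P T, U X}.
Of the listed edges, {U X, P T} are in the MST → 2.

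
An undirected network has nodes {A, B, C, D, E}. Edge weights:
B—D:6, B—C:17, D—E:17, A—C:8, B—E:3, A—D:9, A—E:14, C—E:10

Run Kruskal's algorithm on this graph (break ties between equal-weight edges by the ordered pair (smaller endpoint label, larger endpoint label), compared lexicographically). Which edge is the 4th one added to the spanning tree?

Kruskal's algorithm — process edges by increasing weight (ties by edge label):
B—E (3): add — endpoints in different components.
B—D (6): add — endpoints in different components.
A—C (8): add — endpoints in different components.
A—D (9): add — endpoints in different components.
The 4th edge added is A—D.

A-D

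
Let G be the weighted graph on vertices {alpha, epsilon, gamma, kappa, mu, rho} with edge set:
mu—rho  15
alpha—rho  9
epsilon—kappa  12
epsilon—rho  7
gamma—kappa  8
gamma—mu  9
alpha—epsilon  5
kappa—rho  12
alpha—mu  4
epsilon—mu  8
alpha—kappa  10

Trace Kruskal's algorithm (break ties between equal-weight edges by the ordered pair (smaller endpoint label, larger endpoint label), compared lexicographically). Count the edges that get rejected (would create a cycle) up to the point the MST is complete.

Sort edges by weight, then run Kruskal:
alpha—mu (4): add — endpoints in different components.
alpha—epsilon (5): add — endpoints in different components.
epsilon—rho (7): add — endpoints in different components.
epsilon—mu (8): skip — epsilon and mu already connected.
gamma—kappa (8): add — endpoints in different components.
alpha—rho (9): skip — alpha and rho already connected.
gamma—mu (9): add — endpoints in different components.
Edges rejected before the tree was complete: 2.

2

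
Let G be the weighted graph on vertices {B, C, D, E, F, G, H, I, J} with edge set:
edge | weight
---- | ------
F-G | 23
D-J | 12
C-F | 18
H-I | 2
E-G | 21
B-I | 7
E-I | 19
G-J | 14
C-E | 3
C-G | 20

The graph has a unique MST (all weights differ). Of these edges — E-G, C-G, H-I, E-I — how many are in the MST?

3

Kruskal: consider edges lightest-first.
H-I (2): add — endpoints in different components.
C-E (3): add — endpoints in different components.
B-I (7): add — endpoints in different components.
D-J (12): add — endpoints in different components.
G-J (14): add — endpoints in different components.
C-F (18): add — endpoints in different components.
E-I (19): add — endpoints in different components.
C-G (20): add — endpoints in different components.
MST edge set: {H-I, C-E, B-I, D-J, G-J, C-F, E-I, C-G}.
Of the listed edges, {C-G, H-I, E-I} are in the MST → 3.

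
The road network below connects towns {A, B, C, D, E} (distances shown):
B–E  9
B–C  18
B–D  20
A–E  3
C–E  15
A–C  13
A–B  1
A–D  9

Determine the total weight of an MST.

Sort edges by weight, then run Kruskal:
A–B (1): add — endpoints in different components.
A–E (3): add — endpoints in different components.
A–D (9): add — endpoints in different components.
B–E (9): skip — B and E already connected.
A–C (13): add — endpoints in different components.
MST edges: A–B, A–E, A–D, A–C; total weight 1+3+9+13 = 26.

26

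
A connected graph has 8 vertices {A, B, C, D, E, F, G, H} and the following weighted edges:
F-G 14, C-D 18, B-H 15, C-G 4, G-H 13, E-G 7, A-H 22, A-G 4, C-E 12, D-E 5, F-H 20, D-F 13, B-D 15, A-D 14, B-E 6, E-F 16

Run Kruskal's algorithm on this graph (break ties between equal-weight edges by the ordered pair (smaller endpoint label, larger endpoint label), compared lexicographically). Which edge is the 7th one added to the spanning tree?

Kruskal's algorithm — process edges by increasing weight (ties by edge label):
A-G (4): add — endpoints in different components.
C-G (4): add — endpoints in different components.
D-E (5): add — endpoints in different components.
B-E (6): add — endpoints in different components.
E-G (7): add — endpoints in different components.
C-E (12): skip — C and E already connected.
D-F (13): add — endpoints in different components.
G-H (13): add — endpoints in different components.
The 7th edge added is G-H.

G-H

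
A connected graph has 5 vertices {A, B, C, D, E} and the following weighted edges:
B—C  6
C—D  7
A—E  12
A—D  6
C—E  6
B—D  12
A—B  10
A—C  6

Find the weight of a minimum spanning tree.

24

Prim, starting at C.
Step 1: cheapest edge leaving the tree is A—C (6); add A.
Step 2: cheapest edge leaving the tree is B—C (6); add B.
Step 3: cheapest edge leaving the tree is A—D (6); add D.
Step 4: cheapest edge leaving the tree is C—E (6); add E.
MST edges: A—C, B—C, A—D, C—E; total weight 6+6+6+6 = 24.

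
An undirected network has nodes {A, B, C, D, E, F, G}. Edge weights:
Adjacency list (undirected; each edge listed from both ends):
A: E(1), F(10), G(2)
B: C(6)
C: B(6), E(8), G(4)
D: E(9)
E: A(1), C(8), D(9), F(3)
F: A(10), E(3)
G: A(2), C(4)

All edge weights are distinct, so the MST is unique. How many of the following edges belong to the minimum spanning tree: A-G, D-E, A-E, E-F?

Kruskal: consider edges lightest-first.
A-E (1): add. Components now {A,E} {B} {C} {D} {F} {G}
A-G (2): add. Components now {A,E,G} {B} {C} {D} {F}
E-F (3): add. Components now {A,E,F,G} {B} {C} {D}
C-G (4): add. Components now {A,C,E,F,G} {B} {D}
B-C (6): add. Components now {A,B,C,E,F,G} {D}
C-E (8): skip — C and E already connected.
D-E (9): add. Components now {A,B,C,D,E,F,G}
MST edge set: {A-E, A-G, E-F, C-G, B-C, D-E}.
Of the listed edges, {A-G, D-E, A-E, E-F} are in the MST → 4.

4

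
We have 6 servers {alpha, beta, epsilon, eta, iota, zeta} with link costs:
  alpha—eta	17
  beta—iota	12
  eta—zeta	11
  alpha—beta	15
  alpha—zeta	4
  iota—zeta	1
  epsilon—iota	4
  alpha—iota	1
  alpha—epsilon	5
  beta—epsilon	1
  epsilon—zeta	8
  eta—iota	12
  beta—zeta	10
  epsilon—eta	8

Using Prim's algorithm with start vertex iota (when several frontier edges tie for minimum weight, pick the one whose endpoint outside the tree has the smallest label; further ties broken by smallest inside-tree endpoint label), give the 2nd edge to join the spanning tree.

Prim, starting at iota.
Step 1: frontier [alpha—iota 1, iota—zeta 1, epsilon—iota 4, beta—iota 12, eta—iota 12] → take alpha—iota (1); add alpha.
Step 2: frontier [alpha—zeta 4, alpha—epsilon 5, alpha—beta 15, alpha—eta 17, iota—zeta 1, epsilon—iota 4, beta—iota 12, eta—iota 12] → take iota—zeta (1); add zeta.
Step 3: frontier [alpha—epsilon 5, alpha—beta 15, alpha—eta 17, epsilon—iota 4, beta—iota 12, eta—iota 12, epsilon—zeta 8, beta—zeta 10, eta—zeta 11] → take epsilon—iota (4); add epsilon.
Step 4: frontier [alpha—beta 15, alpha—eta 17, beta—epsilon 1, epsilon—eta 8, beta—iota 12, eta—iota 12, beta—zeta 10, eta—zeta 11] → take beta—epsilon (1); add beta.
Step 5: frontier [alpha—eta 17, epsilon—eta 8, eta—iota 12, eta—zeta 11] → take epsilon—eta (8); add eta.
The 2nd edge added is iota—zeta.

iota-zeta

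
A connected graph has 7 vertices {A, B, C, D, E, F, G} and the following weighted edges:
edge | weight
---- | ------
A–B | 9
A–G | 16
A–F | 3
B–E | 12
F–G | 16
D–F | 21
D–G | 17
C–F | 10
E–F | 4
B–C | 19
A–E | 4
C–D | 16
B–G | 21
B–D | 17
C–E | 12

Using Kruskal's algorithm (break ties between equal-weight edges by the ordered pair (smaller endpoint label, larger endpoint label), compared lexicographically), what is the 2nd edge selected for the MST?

A-E

Kruskal: consider edges lightest-first.
A–F (3): add. Components now {A,F} {B} {C} {D} {E} {G}
A–E (4): add. Components now {A,E,F} {B} {C} {D} {G}
E–F (4): skip — E and F already connected.
A–B (9): add. Components now {A,B,E,F} {C} {D} {G}
C–F (10): add. Components now {A,B,C,E,F} {D} {G}
B–E (12): skip — B and E already connected.
C–E (12): skip — C and E already connected.
A–G (16): add. Components now {A,B,C,E,F,G} {D}
C–D (16): add. Components now {A,B,C,D,E,F,G}
The 2nd edge added is A–E.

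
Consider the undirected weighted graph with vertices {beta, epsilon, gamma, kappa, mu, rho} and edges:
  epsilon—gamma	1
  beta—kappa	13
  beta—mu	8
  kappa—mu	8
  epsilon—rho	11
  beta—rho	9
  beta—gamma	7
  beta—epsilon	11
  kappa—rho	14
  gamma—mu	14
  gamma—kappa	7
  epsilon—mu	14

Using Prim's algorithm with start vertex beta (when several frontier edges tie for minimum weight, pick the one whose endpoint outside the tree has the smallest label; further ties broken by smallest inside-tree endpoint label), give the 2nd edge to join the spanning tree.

Prim, starting at beta.
Step 1: cheapest edge leaving the tree is beta—gamma (7); add gamma.
Step 2: cheapest edge leaving the tree is epsilon—gamma (1); add epsilon.
Step 3: cheapest edge leaving the tree is gamma—kappa (7); add kappa.
Step 4: cheapest edge leaving the tree is beta—mu (8); add mu.
Step 5: cheapest edge leaving the tree is beta—rho (9); add rho.
The 2nd edge added is epsilon—gamma.

epsilon-gamma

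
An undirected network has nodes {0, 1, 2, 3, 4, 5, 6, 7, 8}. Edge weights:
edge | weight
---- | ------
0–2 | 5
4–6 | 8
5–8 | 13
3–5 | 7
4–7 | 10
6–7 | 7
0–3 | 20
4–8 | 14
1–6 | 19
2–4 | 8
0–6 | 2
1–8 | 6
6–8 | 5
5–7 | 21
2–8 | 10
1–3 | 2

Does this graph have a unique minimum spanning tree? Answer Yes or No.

Kruskal's algorithm — process edges by increasing weight (ties by edge label):
0–6 (2): add — endpoints in different components.
1–3 (2): add — endpoints in different components.
0–2 (5): add — endpoints in different components.
6–8 (5): add — endpoints in different components.
1–8 (6): add — endpoints in different components.
3–5 (7): add — endpoints in different components.
6–7 (7): add — endpoints in different components.
2–4 (8): add — endpoints in different components.
Non-tree edge 4–6 has weight 8, equal to the heaviest edge on its tree cycle — swapping gives another MST of the same weight. Not unique.

No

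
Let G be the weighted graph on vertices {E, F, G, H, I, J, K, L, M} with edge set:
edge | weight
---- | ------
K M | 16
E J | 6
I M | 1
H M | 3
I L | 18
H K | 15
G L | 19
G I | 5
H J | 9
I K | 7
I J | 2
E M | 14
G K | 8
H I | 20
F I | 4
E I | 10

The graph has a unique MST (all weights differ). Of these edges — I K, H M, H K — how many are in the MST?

2

Sort edges by weight, then run Kruskal:
I M (1): add — endpoints in different components.
I J (2): add — endpoints in different components.
H M (3): add — endpoints in different components.
F I (4): add — endpoints in different components.
G I (5): add — endpoints in different components.
E J (6): add — endpoints in different components.
I K (7): add — endpoints in different components.
G K (8): skip — G and K already connected.
H J (9): skip — H and J already connected.
E I (10): skip — E and I already connected.
E M (14): skip — E and M already connected.
H K (15): skip — H and K already connected.
K M (16): skip — K and M already connected.
I L (18): add — endpoints in different components.
MST edge set: {I M, I J, H M, F I, G I, E J, I K, I L}.
Of the listed edges, {I K, H M} are in the MST → 2.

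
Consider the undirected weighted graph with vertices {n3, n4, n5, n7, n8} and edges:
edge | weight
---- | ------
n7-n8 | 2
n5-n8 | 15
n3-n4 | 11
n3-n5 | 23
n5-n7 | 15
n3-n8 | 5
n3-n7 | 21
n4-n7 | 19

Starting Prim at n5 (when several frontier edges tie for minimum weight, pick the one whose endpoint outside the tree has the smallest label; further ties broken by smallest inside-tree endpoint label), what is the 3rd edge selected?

n3-n8

Grow the tree from n5 using Prim:
Step 1: cheapest edge leaving the tree is n5-n7 (15); add n7.
Step 2: cheapest edge leaving the tree is n7-n8 (2); add n8.
Step 3: cheapest edge leaving the tree is n3-n8 (5); add n3.
Step 4: cheapest edge leaving the tree is n3-n4 (11); add n4.
The 3rd edge added is n3-n8.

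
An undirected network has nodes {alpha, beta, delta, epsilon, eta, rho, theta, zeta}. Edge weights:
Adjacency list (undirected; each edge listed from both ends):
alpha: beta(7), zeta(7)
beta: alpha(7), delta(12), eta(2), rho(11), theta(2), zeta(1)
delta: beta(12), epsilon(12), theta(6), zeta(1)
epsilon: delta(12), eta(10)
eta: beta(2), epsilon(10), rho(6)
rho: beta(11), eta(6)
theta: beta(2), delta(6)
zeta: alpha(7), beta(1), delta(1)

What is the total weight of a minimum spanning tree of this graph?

Kruskal: consider edges lightest-first.
beta-zeta (1): add — endpoints in different components.
delta-zeta (1): add — endpoints in different components.
beta-eta (2): add — endpoints in different components.
beta-theta (2): add — endpoints in different components.
delta-theta (6): skip — delta and theta already connected.
eta-rho (6): add — endpoints in different components.
alpha-beta (7): add — endpoints in different components.
alpha-zeta (7): skip — zeta and alpha already connected.
epsilon-eta (10): add — endpoints in different components.
MST edges: beta-zeta, delta-zeta, beta-eta, beta-theta, eta-rho, alpha-beta, epsilon-eta; total weight 1+1+2+2+6+7+10 = 29.

29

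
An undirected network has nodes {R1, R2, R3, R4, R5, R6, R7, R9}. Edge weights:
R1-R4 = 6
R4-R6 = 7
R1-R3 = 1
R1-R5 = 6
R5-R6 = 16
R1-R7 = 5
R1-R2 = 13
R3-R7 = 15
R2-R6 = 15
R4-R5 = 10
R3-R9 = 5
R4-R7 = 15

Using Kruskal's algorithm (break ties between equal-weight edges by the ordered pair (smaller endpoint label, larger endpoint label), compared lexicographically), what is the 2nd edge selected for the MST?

R1-R7

Kruskal: consider edges lightest-first.
R1-R3 (1): add — endpoints in different components.
R1-R7 (5): add — endpoints in different components.
R3-R9 (5): add — endpoints in different components.
R1-R4 (6): add — endpoints in different components.
R1-R5 (6): add — endpoints in different components.
R4-R6 (7): add — endpoints in different components.
R4-R5 (10): skip — R5 and R4 already connected.
R1-R2 (13): add — endpoints in different components.
The 2nd edge added is R1-R7.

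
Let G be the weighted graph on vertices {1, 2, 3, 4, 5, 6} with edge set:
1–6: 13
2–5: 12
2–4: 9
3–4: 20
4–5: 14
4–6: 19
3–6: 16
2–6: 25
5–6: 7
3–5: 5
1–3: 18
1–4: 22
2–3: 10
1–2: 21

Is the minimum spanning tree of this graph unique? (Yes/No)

Kruskal's algorithm — process edges by increasing weight (ties by edge label):
3–5 (5): add — endpoints in different components.
5–6 (7): add — endpoints in different components.
2–4 (9): add — endpoints in different components.
2–3 (10): add — endpoints in different components.
2–5 (12): skip — 2 and 5 already connected.
1–6 (13): add — endpoints in different components.
Every non-tree edge has weight strictly greater than the heaviest edge on the tree path between its endpoints, so the MST is unique.

Yes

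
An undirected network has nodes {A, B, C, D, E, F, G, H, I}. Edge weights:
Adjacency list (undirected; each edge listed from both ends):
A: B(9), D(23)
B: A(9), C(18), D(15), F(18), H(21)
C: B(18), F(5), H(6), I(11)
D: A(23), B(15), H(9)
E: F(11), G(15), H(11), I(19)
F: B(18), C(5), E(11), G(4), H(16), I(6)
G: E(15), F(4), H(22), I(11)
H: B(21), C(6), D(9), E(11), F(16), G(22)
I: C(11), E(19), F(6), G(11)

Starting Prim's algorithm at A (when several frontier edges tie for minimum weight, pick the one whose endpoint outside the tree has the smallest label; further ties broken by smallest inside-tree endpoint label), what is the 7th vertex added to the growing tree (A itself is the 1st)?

G

Prim's algorithm from A:
Step 1: cheapest edge leaving the tree is A-B (9); add B.
Step 2: cheapest edge leaving the tree is B-D (15); add D.
Step 3: cheapest edge leaving the tree is D-H (9); add H.
Step 4: cheapest edge leaving the tree is C-H (6); add C.
Step 5: cheapest edge leaving the tree is C-F (5); add F.
Step 6: cheapest edge leaving the tree is F-G (4); add G.
Step 7: cheapest edge leaving the tree is F-I (6); add I.
Step 8: cheapest edge leaving the tree is E-F (11); add E.
Vertex order: A, B, D, H, C, F, G, I, E. The 7th vertex is G.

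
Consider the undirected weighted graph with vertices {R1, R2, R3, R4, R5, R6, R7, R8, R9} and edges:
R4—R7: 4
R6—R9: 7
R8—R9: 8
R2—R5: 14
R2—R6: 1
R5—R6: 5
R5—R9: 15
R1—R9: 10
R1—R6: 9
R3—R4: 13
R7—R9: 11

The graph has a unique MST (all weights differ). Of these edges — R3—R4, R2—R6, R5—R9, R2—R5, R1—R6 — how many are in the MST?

Kruskal: consider edges lightest-first.
R2—R6 (1): add — endpoints in different components.
R4—R7 (4): add — endpoints in different components.
R5—R6 (5): add — endpoints in different components.
R6—R9 (7): add — endpoints in different components.
R8—R9 (8): add — endpoints in different components.
R1—R6 (9): add — endpoints in different components.
R1—R9 (10): skip — R9 and R1 already connected.
R7—R9 (11): add — endpoints in different components.
R3—R4 (13): add — endpoints in different components.
MST edge set: {R2—R6, R4—R7, R5—R6, R6—R9, R8—R9, R1—R6, R7—R9, R3—R4}.
Of the listed edges, {R3—R4, R2—R6, R1—R6} are in the MST → 3.

3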